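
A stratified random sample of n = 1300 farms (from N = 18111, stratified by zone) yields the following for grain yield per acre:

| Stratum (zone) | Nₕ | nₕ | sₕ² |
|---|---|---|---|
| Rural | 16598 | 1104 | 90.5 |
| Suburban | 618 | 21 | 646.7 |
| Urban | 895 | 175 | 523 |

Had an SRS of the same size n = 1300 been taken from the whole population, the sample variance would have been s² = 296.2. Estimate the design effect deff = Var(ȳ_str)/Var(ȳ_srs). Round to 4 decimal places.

0.4954

Var(ȳ_str) = Σ Wₕ²(1−fₕ)sₕ²/nₕ with Wₕ = Nₕ/18111:
  Rural: (16598/18111)²·(1−1104/16598)·90.5/1104 = 0.064270837
  Suburban: (618/18111)²·(1−21/618)·646.7/21 = 0.034638694
  Urban: (895/18111)²·(1−175/895)·523/175 = 0.0058713005
  → Var(ȳ_str) = 0.10478083.
Var(ȳ_srs) = (1 − 1300/18111)·296.2/1300 = 0.21149145.
deff = 0.10478083 / 0.21149145 = 0.4954.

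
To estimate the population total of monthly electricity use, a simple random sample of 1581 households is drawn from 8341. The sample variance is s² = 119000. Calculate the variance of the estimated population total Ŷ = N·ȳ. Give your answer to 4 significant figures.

Var(Ŷ) = N²·Var(ȳ) = N²·(1 − n/N)·s²/n.
f = 1581/8341 = 0.18954562; Var(ȳ) = 0.81045438·119000/1581 = 61.001943.
Var(Ŷ) = 8341² · 61.001943 = 4.2440443 × 10^9.

4.244 × 10^9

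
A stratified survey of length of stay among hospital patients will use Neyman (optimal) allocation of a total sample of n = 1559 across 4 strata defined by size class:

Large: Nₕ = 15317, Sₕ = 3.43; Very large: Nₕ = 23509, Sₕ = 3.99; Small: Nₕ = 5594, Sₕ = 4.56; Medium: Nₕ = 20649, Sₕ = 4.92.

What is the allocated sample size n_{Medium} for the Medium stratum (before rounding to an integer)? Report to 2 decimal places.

579.23

Neyman allocation: nₕ = n·NₕSₕ / Σⱼ NⱼSⱼ.
Σ NⱼSⱼ = 15317·3.43 + 23509·3.99 + 5594·4.56 + 20649·4.92 = 273439.94.
n_{Medium} = 1559·20649·4.92 / 273439.94 = 579.23.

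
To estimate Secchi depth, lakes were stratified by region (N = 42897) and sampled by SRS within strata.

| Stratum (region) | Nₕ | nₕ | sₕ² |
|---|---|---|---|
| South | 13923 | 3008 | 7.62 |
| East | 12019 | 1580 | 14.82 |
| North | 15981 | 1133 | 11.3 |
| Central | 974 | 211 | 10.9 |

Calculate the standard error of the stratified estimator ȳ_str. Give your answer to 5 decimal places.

0.04643

Var(ȳ_str) = Σₕ Wₕ²(1 − fₕ)sₕ²/nₕ with Wₕ = Nₕ/N, N = 42897.
South: Wₕ = 0.32456815; term = 0.32456815²·(1 − 0.21604539)·7.62/3008 = 2.0920876 × 10^-4.
East: Wₕ = 0.28018276; term = 0.28018276²·(1 − 0.13145852)·14.82/1580 = 6.3953528 × 10^-4.
North: Wₕ = 0.37254353; term = 0.37254353²·(1 − 0.07089669)·11.3/1133 = 0.0012860759.
Central: Wₕ = 0.02270555; term = 0.02270555²·(1 − 0.21663244)·10.9/211 = 2.0862853 × 10^-5.
Sum = 0.0021556828.
SE = √(0.0021556828) = 0.04643.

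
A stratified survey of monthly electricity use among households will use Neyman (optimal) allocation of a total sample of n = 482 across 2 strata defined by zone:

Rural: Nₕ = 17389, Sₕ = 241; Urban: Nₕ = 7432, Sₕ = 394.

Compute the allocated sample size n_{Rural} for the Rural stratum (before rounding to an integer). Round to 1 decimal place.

283.7

Neyman allocation: nₕ = n·NₕSₕ / Σⱼ NⱼSⱼ.
Σ NⱼSⱼ = 17389·241 + 7432·394 = 7.118957 × 10^6.
n_{Rural} = 482·17389·241 / (7.118957 × 10^6) = 283.7.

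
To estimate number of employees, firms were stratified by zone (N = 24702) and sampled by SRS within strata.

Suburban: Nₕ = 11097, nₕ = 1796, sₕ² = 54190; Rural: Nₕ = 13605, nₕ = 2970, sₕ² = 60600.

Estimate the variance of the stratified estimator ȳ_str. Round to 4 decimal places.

9.9419

Var(ȳ_str) = Σₕ Wₕ²(1 − fₕ)sₕ²/nₕ with Wₕ = Nₕ/N, N = 24702.
Suburban: Wₕ = 0.44923488; term = 0.44923488²·(1 − 0.16184554)·54190/1796 = 5.1036844.
Rural: Wₕ = 0.55076512; term = 0.55076512²·(1 − 0.21830209)·60600/2970 = 4.8382464.
Sum = 9.9419308.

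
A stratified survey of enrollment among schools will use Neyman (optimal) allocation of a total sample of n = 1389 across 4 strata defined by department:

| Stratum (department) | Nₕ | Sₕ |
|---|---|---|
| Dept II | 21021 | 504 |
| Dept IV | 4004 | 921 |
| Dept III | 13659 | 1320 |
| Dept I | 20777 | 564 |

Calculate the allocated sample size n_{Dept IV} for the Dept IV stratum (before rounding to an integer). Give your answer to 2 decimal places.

116.33

Neyman allocation: nₕ = n·NₕSₕ / Σⱼ NⱼSⱼ.
Σ NⱼSⱼ = 21021·504 + 4004·921 + 13659·1320 + 20777·564 = 4.4030376 × 10^7.
n_{Dept IV} = 1389·4004·921 / (4.4030376 × 10^7) = 116.33.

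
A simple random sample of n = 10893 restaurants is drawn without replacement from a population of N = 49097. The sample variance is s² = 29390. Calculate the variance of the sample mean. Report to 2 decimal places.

2.10

Under SRS without replacement, Var(ȳ) = (1 − f)·s²/n with f = n/N = 10893/49097 = 0.22186692.
Var(ȳ) = (1 − 0.22186692)·29390/10893 = 0.77813308·2.698063 = 2.0994521.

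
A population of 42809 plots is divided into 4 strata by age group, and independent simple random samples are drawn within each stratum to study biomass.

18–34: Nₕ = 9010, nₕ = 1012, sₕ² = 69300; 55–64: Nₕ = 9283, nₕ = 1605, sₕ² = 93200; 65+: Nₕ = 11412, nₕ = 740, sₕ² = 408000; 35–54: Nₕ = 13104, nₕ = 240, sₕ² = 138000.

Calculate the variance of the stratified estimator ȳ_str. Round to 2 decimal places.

94.48

Var(ȳ_str) = Σₕ Wₕ²(1 − fₕ)sₕ²/nₕ with Wₕ = Nₕ/N, N = 42809.
18–34: Wₕ = 0.21046976; term = 0.21046976²·(1 − 0.11231964)·69300/1012 = 2.6927048.
55–64: Wₕ = 0.21684692; term = 0.21684692²·(1 − 0.17289669)·93200/1605 = 2.2584328.
65+: Wₕ = 0.26657946; term = 0.26657946²·(1 − 0.06484402)·408000/740 = 36.640877.
35–54: Wₕ = 0.30610386; term = 0.30610386²·(1 − 0.01831502)·138000/240 = 52.89049.
Sum = 94.482505.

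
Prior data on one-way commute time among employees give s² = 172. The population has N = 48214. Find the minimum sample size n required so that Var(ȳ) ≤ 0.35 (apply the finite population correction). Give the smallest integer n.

Without fpc, n₀ = s²/D = 172/0.35 = 491.4286.
With fpc, (1 − n/N)·s²/n ≤ D requires n ≥ n₀/(1 + n₀/N) = 491.4286/(1 + 491.4286/48214) = 486.4702.
Rounding up, n = 487.

487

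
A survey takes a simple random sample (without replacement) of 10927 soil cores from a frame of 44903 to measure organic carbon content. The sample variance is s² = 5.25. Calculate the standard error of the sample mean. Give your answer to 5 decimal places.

0.01907

Under SRS without replacement, Var(ȳ) = (1 − f)·s²/n with f = n/N = 10927/44903 = 0.24334677.
Var(ȳ) = (1 − 0.24334677)·5.25/10927 = 0.75665323·4.8046124 × 10^-4 = 3.6354255 × 10^-4.
SE(ȳ) = √(3.6354255 × 10^-4) = 0.01907.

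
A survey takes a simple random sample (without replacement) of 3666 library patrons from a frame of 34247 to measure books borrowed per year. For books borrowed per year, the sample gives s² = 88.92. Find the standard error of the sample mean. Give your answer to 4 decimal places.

0.1472

Under SRS without replacement, Var(ȳ) = (1 − f)·s²/n with f = n/N = 3666/34247 = 0.10704587.
Var(ȳ) = (1 − 0.10704587)·88.92/3666 = 0.89295413·0.024255319 = 0.021658887.
SE(ȳ) = √(0.021658887) = 0.1472.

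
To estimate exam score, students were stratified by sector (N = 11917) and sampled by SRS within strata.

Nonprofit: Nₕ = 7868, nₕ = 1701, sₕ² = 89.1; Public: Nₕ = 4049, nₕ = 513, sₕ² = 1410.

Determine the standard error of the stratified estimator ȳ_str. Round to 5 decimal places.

0.54313

Var(ȳ_str) = Σₕ Wₕ²(1 − fₕ)sₕ²/nₕ with Wₕ = Nₕ/N, N = 11917.
Nonprofit: Wₕ = 0.66023328; term = 0.66023328²·(1 − 0.21619217)·89.1/1701 = 0.0178969.
Public: Wₕ = 0.33976672; term = 0.33976672²·(1 − 0.12669795)·1410/513 = 0.2770945.
Sum = 0.2949914.
SE = √(0.2949914) = 0.54313.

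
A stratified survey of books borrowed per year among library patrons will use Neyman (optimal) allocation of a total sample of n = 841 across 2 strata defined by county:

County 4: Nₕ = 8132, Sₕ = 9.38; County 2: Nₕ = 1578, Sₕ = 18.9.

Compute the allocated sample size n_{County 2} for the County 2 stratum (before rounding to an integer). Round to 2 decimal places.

236.40

Neyman allocation: nₕ = n·NₕSₕ / Σⱼ NⱼSⱼ.
Σ NⱼSⱼ = 8132·9.38 + 1578·18.9 = 106102.36.
n_{County 2} = 841·1578·18.9 / 106102.36 = 236.40.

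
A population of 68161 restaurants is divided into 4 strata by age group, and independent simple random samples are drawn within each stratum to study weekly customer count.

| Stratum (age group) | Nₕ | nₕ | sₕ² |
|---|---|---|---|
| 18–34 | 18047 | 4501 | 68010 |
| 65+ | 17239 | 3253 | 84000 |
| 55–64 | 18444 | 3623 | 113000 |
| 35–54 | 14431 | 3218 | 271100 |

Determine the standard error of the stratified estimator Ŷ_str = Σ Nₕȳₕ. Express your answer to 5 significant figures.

179100

Var(Ŷ_str) = Σₕ Nₕ²(1 − fₕ)sₕ²/nₕ.
18–34: 18047²·(1 − 4501/18047)·68010/4501 = 3.6938551 × 10^9.
65+: 17239²·(1 − 3253/17239)·84000/3253 = 6.225881 × 10^9.
55–64: 18444²·(1 − 3623/18444)·113000/3623 = 8.525949 × 10^9.
35–54: 14431²·(1 − 3218/14431)·271100/3218 = 1.3632067 × 10^10.
Sum = 3.2077752 × 10^10.
SE = √(3.2077752 × 10^10) = 179100.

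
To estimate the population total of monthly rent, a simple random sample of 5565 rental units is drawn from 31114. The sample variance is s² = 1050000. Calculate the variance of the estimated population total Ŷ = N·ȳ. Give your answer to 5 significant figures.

1.4999 × 10^11

Var(Ŷ) = N²·Var(ȳ) = N²·(1 − n/N)·s²/n.
f = 5565/31114 = 0.17885839; Var(ȳ) = 0.82114161·1050000/5565 = 154.93238.
Var(Ŷ) = 31114² · 154.93238 = 1.4998709 × 10^11.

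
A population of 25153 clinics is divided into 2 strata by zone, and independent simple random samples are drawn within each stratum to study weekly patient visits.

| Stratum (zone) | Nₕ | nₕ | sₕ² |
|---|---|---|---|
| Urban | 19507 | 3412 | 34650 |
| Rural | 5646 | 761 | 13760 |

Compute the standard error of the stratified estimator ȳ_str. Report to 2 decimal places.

Var(ȳ_str) = Σₕ Wₕ²(1 − fₕ)sₕ²/nₕ with Wₕ = Nₕ/N, N = 25153.
Urban: Wₕ = 0.77553373; term = 0.77553373²·(1 − 0.17491157)·34650/3412 = 5.0396004.
Rural: Wₕ = 0.22446627; term = 0.22446627²·(1 − 0.13478569)·13760/761 = 0.78824212.
Sum = 5.8278425.
SE = √(5.8278425) = 2.41.

2.41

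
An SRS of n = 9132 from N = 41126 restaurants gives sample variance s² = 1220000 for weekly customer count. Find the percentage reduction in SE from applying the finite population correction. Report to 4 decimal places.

11.7985

f = n/N = 9132/41126 = 0.22204931.
SE_no-fpc = √(s²/n) = 11.55838; SE_fpc = √((1−f)s²/n) = 10.194666.
Ratio = √(1−f) = 0.88201513. Reduction = 100·(1 − 0.88201513) = 11.7985%.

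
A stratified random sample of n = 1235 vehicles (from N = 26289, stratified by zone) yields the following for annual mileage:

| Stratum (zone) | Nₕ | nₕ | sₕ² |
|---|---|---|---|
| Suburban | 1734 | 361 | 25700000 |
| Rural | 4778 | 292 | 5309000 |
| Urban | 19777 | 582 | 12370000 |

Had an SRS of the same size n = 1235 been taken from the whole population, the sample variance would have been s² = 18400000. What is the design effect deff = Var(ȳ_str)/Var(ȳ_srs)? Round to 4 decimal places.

Var(ȳ_str) = Σ Wₕ²(1−fₕ)sₕ²/nₕ with Wₕ = Nₕ/26289:
  Suburban: (1734/26289)²·(1−361/1734)·25700000/361 = 245.24345
  Rural: (4778/26289)²·(1−292/4778)·5309000/292 = 563.8806
  Urban: (19777/26289)²·(1−582/19777)·12370000/582 = 11674.737
  → Var(ȳ_str) = 12483.861.
Var(ȳ_srs) = (1 − 1235/26289)·18400000/1235 = 14198.873.
deff = 12483.861 / 14198.873 = 0.8792.

0.8792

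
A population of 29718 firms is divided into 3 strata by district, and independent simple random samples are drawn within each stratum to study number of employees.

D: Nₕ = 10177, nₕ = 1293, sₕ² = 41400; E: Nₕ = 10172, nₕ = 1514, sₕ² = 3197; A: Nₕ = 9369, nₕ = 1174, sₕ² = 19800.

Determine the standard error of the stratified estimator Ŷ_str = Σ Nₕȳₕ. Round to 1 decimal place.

66149.5

Var(Ŷ_str) = Σₕ Nₕ²(1 − fₕ)sₕ²/nₕ.
D: 10177²·(1 − 1293/10177)·41400/1293 = 2.8948772 × 10^9.
E: 10172²·(1 − 1514/10172)·3197/1514 = 1.8596906 × 10^8.
A: 9369²·(1 − 1174/9369)·19800/1174 = 1.2949091 × 10^9.
Sum = 4.3757554 × 10^9.
SE = √(4.3757554 × 10^9) = 66149.5.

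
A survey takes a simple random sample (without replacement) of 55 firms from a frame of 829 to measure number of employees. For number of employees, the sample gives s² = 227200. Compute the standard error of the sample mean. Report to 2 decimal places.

Under SRS without replacement, Var(ȳ) = (1 − f)·s²/n with f = n/N = 55/829 = 0.06634499.
Var(ȳ) = (1 − 0.06634499)·227200/55 = 0.93365501·4130.9091 = 3856.844.
SE(ȳ) = √(3856.844) = 62.10.

62.10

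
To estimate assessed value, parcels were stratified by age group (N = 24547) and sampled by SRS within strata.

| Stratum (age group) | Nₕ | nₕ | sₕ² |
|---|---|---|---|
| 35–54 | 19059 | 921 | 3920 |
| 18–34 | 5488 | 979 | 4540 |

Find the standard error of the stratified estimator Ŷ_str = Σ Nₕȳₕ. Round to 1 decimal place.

Var(Ŷ_str) = Σₕ Nₕ²(1 − fₕ)sₕ²/nₕ.
35–54: 19059²·(1 − 921/19059)·3920/921 = 1.4713498 × 10^9.
18–34: 5488²·(1 − 979/5488)·4540/979 = 1.1475391 × 10^8.
Sum = 1.5861037 × 10^9.
SE = √(1.5861037 × 10^9) = 39825.9.

39825.9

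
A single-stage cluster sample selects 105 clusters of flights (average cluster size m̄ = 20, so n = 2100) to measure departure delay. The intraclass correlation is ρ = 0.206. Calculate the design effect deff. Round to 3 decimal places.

4.914

deff = 1 + (20 − 1)·0.206 = 1 + 3.914 = 4.914.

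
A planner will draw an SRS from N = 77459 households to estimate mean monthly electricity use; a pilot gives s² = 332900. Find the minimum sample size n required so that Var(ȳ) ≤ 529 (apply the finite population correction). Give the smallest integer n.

625

Without fpc, n₀ = s²/D = 332900/529 = 629.3006.
With fpc, (1 − n/N)·s²/n ≤ D requires n ≥ n₀/(1 + n₀/N) = 629.3006/(1 + 629.3006/77459) = 624.2292.
Rounding up, n = 625.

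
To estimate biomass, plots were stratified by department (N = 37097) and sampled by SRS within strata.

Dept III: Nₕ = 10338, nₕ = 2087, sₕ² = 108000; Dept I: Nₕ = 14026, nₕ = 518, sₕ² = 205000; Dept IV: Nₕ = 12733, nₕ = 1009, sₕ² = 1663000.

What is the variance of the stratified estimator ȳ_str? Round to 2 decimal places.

Var(ȳ_str) = Σₕ Wₕ²(1 − fₕ)sₕ²/nₕ with Wₕ = Nₕ/N, N = 37097.
Dept III: Wₕ = 0.27867483; term = 0.27867483²·(1 − 0.20187657)·108000/2087 = 3.2075013.
Dept I: Wₕ = 0.37808987; term = 0.37808987²·(1 − 0.03693141)·205000/518 = 54.484304.
Dept IV: Wₕ = 0.34323530; term = 0.34323530²·(1 − 0.07924291)·1663000/1009 = 178.78458.
Sum = 236.47639.

236.48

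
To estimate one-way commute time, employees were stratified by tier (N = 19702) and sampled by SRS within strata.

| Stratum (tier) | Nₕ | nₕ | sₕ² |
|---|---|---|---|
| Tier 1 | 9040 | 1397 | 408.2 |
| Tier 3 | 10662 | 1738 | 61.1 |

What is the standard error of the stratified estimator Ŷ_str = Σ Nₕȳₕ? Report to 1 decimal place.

4851.2

Var(Ŷ_str) = Σₕ Nₕ²(1 − fₕ)sₕ²/nₕ.
Tier 1: 9040²·(1 − 1397/9040)·408.2/1397 = 2.0188725 × 10^7.
Tier 3: 10662²·(1 − 1738/10662)·61.1/1738 = 3.3449504 × 10^6.
Sum = 2.3533675 × 10^7.
SE = √(2.3533675 × 10^7) = 4851.2.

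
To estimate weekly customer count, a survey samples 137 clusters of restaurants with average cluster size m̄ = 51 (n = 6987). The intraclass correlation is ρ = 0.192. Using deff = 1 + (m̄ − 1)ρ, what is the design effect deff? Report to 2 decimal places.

deff = 1 + (51 − 1)·0.192 = 1 + 9.6 = 10.6.

10.60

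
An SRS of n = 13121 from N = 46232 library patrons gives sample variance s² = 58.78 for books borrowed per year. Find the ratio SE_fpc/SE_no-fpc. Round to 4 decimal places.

0.8463

f = n/N = 13121/46232 = 0.28380775.
SE_no-fpc = √(s²/n) = 0.066931618; SE_fpc = √((1−f)s²/n) = 0.056642985.
Ratio = √(1−f) = 0.84628142.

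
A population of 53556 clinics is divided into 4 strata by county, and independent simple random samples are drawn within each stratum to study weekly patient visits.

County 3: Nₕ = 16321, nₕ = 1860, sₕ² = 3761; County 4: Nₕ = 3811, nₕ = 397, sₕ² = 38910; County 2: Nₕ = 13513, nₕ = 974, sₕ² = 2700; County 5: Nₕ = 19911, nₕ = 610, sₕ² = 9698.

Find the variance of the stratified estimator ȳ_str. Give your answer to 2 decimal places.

2.90

Var(ȳ_str) = Σₕ Wₕ²(1 − fₕ)sₕ²/nₕ with Wₕ = Nₕ/N, N = 53556.
County 3: Wₕ = 0.30474643; term = 0.30474643²·(1 − 0.11396361)·3761/1860 = 0.16638693.
County 4: Wₕ = 0.07115916; term = 0.07115916²·(1 − 0.10417213)·38910/397 = 0.44458717.
County 2: Wₕ = 0.25231533; term = 0.25231533²·(1 − 0.07207874)·2700/974 = 0.16375826.
County 5: Wₕ = 0.37177907; term = 0.37177907²·(1 − 0.03063633)·9698/610 = 2.130144.
Sum = 2.9048764.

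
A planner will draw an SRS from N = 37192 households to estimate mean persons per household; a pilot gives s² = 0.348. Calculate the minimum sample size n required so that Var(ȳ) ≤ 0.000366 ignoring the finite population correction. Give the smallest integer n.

951

Without fpc, n₀ = s²/D = 0.348/0.000366 = 950.8197.
Rounding up, n = 951.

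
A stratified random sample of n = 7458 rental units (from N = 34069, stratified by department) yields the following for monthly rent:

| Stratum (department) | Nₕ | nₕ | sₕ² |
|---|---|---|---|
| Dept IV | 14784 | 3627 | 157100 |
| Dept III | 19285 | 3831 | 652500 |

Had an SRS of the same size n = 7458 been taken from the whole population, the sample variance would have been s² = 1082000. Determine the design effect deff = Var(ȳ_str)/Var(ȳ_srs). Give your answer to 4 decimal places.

0.4402

Var(ȳ_str) = Σ Wₕ²(1−fₕ)sₕ²/nₕ with Wₕ = Nₕ/34069:
  Dept IV: (14784/34069)²·(1−3627/14784)·157100/3627 = 6.1553003
  Dept III: (19285/34069)²·(1−3831/19285)·652500/3831 = 43.733088
  → Var(ȳ_str) = 49.888388.
Var(ȳ_srs) = (1 − 7458/34069)·1082000/7458 = 113.32003.
deff = 49.888388 / 113.32003 = 0.4402.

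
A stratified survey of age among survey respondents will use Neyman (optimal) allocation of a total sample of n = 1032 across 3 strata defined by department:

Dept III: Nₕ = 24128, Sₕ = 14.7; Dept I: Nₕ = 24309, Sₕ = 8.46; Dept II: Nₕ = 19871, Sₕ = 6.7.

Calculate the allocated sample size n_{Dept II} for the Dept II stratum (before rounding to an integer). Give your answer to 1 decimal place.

198.1

Neyman allocation: nₕ = n·NₕSₕ / Σⱼ NⱼSⱼ.
Σ NⱼSⱼ = 24128·14.7 + 24309·8.46 + 19871·6.7 = 693471.44.
n_{Dept II} = 1032·19871·6.7 / 693471.44 = 198.1.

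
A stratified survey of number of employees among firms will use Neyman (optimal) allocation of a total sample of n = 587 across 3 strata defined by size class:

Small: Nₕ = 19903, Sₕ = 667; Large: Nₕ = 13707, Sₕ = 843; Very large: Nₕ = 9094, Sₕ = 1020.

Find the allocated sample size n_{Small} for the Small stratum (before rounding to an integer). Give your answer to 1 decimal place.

228.5

Neyman allocation: nₕ = n·NₕSₕ / Σⱼ NⱼSⱼ.
Σ NⱼSⱼ = 19903·667 + 13707·843 + 9094·1020 = 3.4106182 × 10^7.
n_{Small} = 587·19903·667 / (3.4106182 × 10^7) = 228.5.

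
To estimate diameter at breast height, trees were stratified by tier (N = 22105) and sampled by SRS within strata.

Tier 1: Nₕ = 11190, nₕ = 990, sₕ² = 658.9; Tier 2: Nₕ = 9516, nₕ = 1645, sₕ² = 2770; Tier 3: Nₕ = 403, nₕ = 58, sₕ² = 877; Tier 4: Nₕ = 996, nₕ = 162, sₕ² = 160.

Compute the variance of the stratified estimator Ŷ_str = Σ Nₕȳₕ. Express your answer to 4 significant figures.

2.050 × 10^8

Var(Ŷ_str) = Σₕ Nₕ²(1 − fₕ)sₕ²/nₕ.
Tier 1: 11190²·(1 − 990/11190)·658.9/990 = 7.596518 × 10^7.
Tier 2: 9516²·(1 − 1645/9516)·2770/1645 = 1.2612414 × 10^8.
Tier 3: 403²·(1 − 58/403)·877/58 = 2.1023051 × 10^6.
Tier 4: 996²·(1 − 162/996)·160/162 = 820408.89.
Sum = 2.0501203 × 10^8.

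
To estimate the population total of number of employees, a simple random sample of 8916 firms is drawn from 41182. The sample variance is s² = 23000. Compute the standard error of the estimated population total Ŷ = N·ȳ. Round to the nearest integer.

58547

Var(Ŷ) = N²·Var(ȳ) = N²·(1 − n/N)·s²/n.
f = 8916/41182 = 0.21650236; Var(ȳ) = 0.78349764·23000/8916 = 2.0211357.
Var(Ŷ) = 41182² · 2.0211357 = 3.4277595 × 10^9.
SE(Ŷ) = √(3.4277595 × 10^9) = 58547.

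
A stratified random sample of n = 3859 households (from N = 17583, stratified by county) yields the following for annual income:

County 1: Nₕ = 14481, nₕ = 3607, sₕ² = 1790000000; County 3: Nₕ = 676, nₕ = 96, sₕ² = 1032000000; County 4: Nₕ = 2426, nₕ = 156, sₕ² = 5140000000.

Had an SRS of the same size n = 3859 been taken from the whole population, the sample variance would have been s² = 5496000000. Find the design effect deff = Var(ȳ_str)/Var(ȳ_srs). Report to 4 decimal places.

0.7676

Var(ȳ_str) = Σ Wₕ²(1−fₕ)sₕ²/nₕ with Wₕ = Nₕ/17583:
  County 1: (14481/17583)²·(1−3607/14481)·1790000000/3607 = 252760.27
  County 3: (676/17583)²·(1−96/676)·1032000000/96 = 13633.181
  County 4: (2426/17583)²·(1−156/2426)·5140000000/156 = 586906.91
  → Var(ȳ_str) = 853300.36.
Var(ȳ_srs) = (1 − 3859/17583)·5496000000/3859 = 1.1116285 × 10^6.
deff = 853300.36 / (1.1116285 × 10^6) = 0.7676.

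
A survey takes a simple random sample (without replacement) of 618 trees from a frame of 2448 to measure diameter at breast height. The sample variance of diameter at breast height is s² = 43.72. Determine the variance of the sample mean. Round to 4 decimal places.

Under SRS without replacement, Var(ȳ) = (1 − f)·s²/n with f = n/N = 618/2448 = 0.25245098.
Var(ȳ) = (1 − 0.25245098)·43.72/618 = 0.74754902·0.070744337 = 0.052884859.

0.0529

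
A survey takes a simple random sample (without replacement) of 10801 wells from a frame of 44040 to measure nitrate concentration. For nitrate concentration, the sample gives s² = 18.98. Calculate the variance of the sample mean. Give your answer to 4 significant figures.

Under SRS without replacement, Var(ȳ) = (1 − f)·s²/n with f = n/N = 10801/44040 = 0.24525431.
Var(ȳ) = (1 − 0.24525431)·18.98/10801 = 0.75474569·0.0017572447 = 0.0013262729.

0.001326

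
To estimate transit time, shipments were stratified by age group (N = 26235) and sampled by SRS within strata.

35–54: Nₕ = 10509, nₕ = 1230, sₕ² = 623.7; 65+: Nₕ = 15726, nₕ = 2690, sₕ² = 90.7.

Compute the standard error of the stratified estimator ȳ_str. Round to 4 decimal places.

Var(ȳ_str) = Σₕ Wₕ²(1 − fₕ)sₕ²/nₕ with Wₕ = Nₕ/N, N = 26235.
35–54: Wₕ = 0.40057176; term = 0.40057176²·(1 − 0.11704253)·623.7/1230 = 0.071840784.
65+: Wₕ = 0.59942824; term = 0.59942824²·(1 − 0.17105430)·90.7/2690 = 0.010042816.
Sum = 0.0818836.
SE = √(0.0818836) = 0.2862.

0.2862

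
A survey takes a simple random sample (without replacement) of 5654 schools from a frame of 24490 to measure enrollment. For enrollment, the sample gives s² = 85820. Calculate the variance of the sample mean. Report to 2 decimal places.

11.67

Under SRS without replacement, Var(ȳ) = (1 − f)·s²/n with f = n/N = 5654/24490 = 0.23086974.
Var(ȳ) = (1 − 0.23086974)·85820/5654 = 0.76913026·15.178635 = 11.674347.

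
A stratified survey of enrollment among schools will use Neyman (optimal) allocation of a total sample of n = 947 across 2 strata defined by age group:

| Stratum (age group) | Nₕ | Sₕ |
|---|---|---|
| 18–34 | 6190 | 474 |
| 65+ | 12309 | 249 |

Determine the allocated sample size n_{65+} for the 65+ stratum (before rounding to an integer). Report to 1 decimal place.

Neyman allocation: nₕ = n·NₕSₕ / Σⱼ NⱼSⱼ.
Σ NⱼSⱼ = 6190·474 + 12309·249 = 5.999001 × 10^6.
n_{65+} = 947·12309·249 / (5.999001 × 10^6) = 483.8.

483.8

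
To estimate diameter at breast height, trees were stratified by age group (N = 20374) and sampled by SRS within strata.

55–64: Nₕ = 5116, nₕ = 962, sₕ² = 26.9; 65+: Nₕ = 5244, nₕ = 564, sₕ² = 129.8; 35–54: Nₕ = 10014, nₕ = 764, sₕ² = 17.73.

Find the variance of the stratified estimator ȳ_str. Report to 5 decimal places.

0.02022

Var(ȳ_str) = Σₕ Wₕ²(1 − fₕ)sₕ²/nₕ with Wₕ = Nₕ/N, N = 20374.
55–64: Wₕ = 0.25110435; term = 0.25110435²·(1 − 0.18803753)·26.9/962 = 0.0014315998.
65+: Wₕ = 0.25738687; term = 0.25738687²·(1 − 0.10755149)·129.8/564 = 0.01360666.
35–54: Wₕ = 0.49150879; term = 0.49150879²·(1 − 0.07629319)·17.73/764 = 0.0051785967.
Sum = 0.020216857.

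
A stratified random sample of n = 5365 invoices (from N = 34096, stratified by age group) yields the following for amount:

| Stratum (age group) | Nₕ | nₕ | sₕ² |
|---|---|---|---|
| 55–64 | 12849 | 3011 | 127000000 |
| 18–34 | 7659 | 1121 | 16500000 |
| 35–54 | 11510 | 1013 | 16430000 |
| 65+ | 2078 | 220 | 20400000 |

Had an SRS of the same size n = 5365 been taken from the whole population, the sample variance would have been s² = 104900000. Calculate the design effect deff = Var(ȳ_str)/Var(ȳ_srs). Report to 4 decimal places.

Var(ȳ_str) = Σ Wₕ²(1−fₕ)sₕ²/nₕ with Wₕ = Nₕ/34096:
  55–64: (12849/34096)²·(1−3011/12849)·127000000/3011 = 4586.2978
  18–34: (7659/34096)²·(1−1121/7659)·16500000/1121 = 633.99882
  35–54: (11510/34096)²·(1−1013/11510)·16430000/1013 = 1685.6281
  65+: (2078/34096)²·(1−220/2078)·20400000/220 = 307.95827
  → Var(ȳ_str) = 7213.883.
Var(ȳ_srs) = (1 − 5365/34096)·104900000/5365 = 16476.049.
deff = 7213.883 / 16476.049 = 0.4378.

0.4378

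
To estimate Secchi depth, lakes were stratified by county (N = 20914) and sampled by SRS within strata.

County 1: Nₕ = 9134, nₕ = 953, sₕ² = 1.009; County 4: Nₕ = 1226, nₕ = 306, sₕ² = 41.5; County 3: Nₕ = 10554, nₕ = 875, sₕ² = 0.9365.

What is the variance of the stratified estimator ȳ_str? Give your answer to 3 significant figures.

Var(ȳ_str) = Σₕ Wₕ²(1 − fₕ)sₕ²/nₕ with Wₕ = Nₕ/N, N = 20914.
County 1: Wₕ = 0.43674094; term = 0.43674094²·(1 − 0.10433545)·1.009/953 = 1.8088038 × 10^-4.
County 4: Wₕ = 0.05862102; term = 0.05862102²·(1 − 0.24959217)·41.5/306 = 3.4972829 × 10^-4.
County 3: Wₕ = 0.50463804; term = 0.50463804²·(1 − 0.08290695)·0.9365/875 = 2.4996149 × 10^-4.
Sum = 7.8057016 × 10^-4.

7.81 × 10^-4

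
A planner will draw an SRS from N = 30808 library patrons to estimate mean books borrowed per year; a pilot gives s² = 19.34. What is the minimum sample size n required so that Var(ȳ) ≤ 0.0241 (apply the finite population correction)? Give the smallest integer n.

783

Without fpc, n₀ = s²/D = 19.34/0.0241 = 802.4896.
With fpc, (1 − n/N)·s²/n ≤ D requires n ≥ n₀/(1 + n₀/N) = 802.4896/(1 + 802.4896/30808) = 782.1169.
Rounding up, n = 783.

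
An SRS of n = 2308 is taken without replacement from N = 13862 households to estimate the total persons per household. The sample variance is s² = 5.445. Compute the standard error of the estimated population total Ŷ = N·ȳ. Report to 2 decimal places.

614.70

Var(Ŷ) = N²·Var(ȳ) = N²·(1 − n/N)·s²/n.
f = 2308/13862 = 0.16649834; Var(ȳ) = 0.83350166·5.445/2308 = 0.001966385.
Var(Ŷ) = 13862² · 0.001966385 = 377850.8.
SE(Ŷ) = √(377850.8) = 614.70.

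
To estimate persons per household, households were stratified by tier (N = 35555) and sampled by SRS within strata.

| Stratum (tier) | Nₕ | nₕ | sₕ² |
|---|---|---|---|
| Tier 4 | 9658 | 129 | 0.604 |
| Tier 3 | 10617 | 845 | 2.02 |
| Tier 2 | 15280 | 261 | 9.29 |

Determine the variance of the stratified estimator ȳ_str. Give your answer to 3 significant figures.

0.00700

Var(ȳ_str) = Σₕ Wₕ²(1 − fₕ)sₕ²/nₕ with Wₕ = Nₕ/N, N = 35555.
Tier 4: Wₕ = 0.27163549; term = 0.27163549²·(1 − 0.01335680)·0.604/129 = 3.4086341 × 10^-4.
Tier 3: Wₕ = 0.29860779; term = 0.29860779²·(1 − 0.07958934)·2.02/845 = 1.9619077 × 10^-4.
Tier 2: Wₕ = 0.42975671; term = 0.42975671²·(1 − 0.01708115)·9.29/261 = 0.0064615724.
Sum = 0.0069986266.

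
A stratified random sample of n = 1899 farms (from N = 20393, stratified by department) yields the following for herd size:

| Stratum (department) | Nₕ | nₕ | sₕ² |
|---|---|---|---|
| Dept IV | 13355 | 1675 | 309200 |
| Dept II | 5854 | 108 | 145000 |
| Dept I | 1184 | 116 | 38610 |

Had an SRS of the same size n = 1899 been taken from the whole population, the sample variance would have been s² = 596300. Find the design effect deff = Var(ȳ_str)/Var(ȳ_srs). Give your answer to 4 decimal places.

Var(ȳ_str) = Σ Wₕ²(1−fₕ)sₕ²/nₕ with Wₕ = Nₕ/20393:
  Dept IV: (13355/20393)²·(1−1675/13355)·309200/1675 = 69.238742
  Dept II: (5854/20393)²·(1−108/5854)·145000/108 = 108.59263
  Dept I: (1184/20393)²·(1−116/1184)·38610/116 = 1.0120513
  → Var(ȳ_str) = 178.84342.
Var(ȳ_srs) = (1 − 1899/20393)·596300/1899 = 284.76695.
deff = 178.84342 / 284.76695 = 0.6280.

0.6280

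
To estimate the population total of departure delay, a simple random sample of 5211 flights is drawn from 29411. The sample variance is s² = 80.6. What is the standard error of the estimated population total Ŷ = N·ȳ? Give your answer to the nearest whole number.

3318

Var(Ŷ) = N²·Var(ȳ) = N²·(1 − n/N)·s²/n.
f = 5211/29411 = 0.17717861; Var(ȳ) = 0.82282139·80.6/5211 = 0.01272681.
Var(Ŷ) = 29411² · 0.01272681 = 1.1008779 × 10^7.
SE(Ŷ) = √(1.1008779 × 10^7) = 3318.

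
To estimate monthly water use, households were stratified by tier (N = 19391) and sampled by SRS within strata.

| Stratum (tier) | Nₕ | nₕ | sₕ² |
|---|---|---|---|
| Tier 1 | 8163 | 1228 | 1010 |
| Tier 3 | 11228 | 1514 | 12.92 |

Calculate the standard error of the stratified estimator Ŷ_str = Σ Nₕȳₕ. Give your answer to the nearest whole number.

6891

Var(Ŷ_str) = Σₕ Nₕ²(1 − fₕ)sₕ²/nₕ.
Tier 1: 8163²·(1 − 1228/8163)·1010/1228 = 4.6560675 × 10^7.
Tier 3: 11228²·(1 − 1514/11228)·12.92/1514 = 930758.78.
Sum = 4.7491434 × 10^7.
SE = √(4.7491434 × 10^7) = 6891.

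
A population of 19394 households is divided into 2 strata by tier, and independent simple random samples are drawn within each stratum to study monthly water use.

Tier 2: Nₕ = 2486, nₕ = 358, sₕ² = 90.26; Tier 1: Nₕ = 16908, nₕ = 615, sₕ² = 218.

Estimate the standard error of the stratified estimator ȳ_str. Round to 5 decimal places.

Var(ȳ_str) = Σₕ Wₕ²(1 − fₕ)sₕ²/nₕ with Wₕ = Nₕ/N, N = 19394.
Tier 2: Wₕ = 0.12818397; term = 0.12818397²·(1 − 0.14400644)·90.26/358 = 0.0035460942.
Tier 1: Wₕ = 0.87181603; term = 0.87181603²·(1 − 0.03637331)·218/615 = 0.25962104.
Sum = 0.26316713.
SE = √(0.26316713) = 0.51300.

0.51300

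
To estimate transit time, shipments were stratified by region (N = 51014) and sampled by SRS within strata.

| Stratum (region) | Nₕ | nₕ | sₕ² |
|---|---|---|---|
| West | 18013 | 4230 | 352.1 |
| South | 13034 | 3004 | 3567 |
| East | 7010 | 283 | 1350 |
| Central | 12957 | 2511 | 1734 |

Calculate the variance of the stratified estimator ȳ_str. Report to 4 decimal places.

0.1899

Var(ȳ_str) = Σₕ Wₕ²(1 − fₕ)sₕ²/nₕ with Wₕ = Nₕ/N, N = 51014.
West: Wₕ = 0.35309915; term = 0.35309915²·(1 − 0.23483040)·352.1/4230 = 0.0079410276.
South: Wₕ = 0.25549849; term = 0.25549849²·(1 − 0.23047414)·3567/3004 = 0.059648987.
East: Wₕ = 0.13741326; term = 0.13741326²·(1 − 0.04037090)·1350/283 = 0.086438659.
Central: Wₕ = 0.25398910; term = 0.25398910²·(1 − 0.19379486)·1734/2511 = 0.035915185.
Sum = 0.18994386.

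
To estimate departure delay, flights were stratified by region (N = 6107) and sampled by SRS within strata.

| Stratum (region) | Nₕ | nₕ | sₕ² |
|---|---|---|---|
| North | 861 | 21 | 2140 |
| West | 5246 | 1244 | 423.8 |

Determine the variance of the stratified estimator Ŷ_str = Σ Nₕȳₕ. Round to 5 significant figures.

Var(Ŷ_str) = Σₕ Nₕ²(1 − fₕ)sₕ²/nₕ.
North: 861²·(1 − 21/861)·2140/21 = 7.37016 × 10^7.
West: 5246²·(1 − 1244/5246)·423.8/1244 = 7.1523036 × 10^6.
Sum = 8.0853904 × 10^7.

8.0854 × 10^7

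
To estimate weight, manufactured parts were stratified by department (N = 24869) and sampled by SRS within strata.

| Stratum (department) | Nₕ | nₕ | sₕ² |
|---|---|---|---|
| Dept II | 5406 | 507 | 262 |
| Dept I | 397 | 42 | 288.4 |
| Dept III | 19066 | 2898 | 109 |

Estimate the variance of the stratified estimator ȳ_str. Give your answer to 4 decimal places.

0.0424

Var(ȳ_str) = Σₕ Wₕ²(1 − fₕ)sₕ²/nₕ with Wₕ = Nₕ/N, N = 24869.
Dept II: Wₕ = 0.21737907; term = 0.21737907²·(1 − 0.09378468)·262/507 = 0.022128917.
Dept I: Wₕ = 0.01596365; term = 0.01596365²·(1 − 0.10579345)·288.4/42 = 0.0015647616.
Dept III: Wₕ = 0.76665728; term = 0.76665728²·(1 − 0.15199832)·109/2898 = 0.018746809.
Sum = 0.042440488.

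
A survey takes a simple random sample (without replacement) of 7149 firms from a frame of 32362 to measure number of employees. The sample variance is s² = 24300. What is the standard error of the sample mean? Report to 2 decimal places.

1.63

Under SRS without replacement, Var(ȳ) = (1 − f)·s²/n with f = n/N = 7149/32362 = 0.22090724.
Var(ȳ) = (1 − 0.22090724)·24300/7149 = 0.77909276·3.3990768 = 2.6481961.
SE(ȳ) = √(2.6481961) = 1.63.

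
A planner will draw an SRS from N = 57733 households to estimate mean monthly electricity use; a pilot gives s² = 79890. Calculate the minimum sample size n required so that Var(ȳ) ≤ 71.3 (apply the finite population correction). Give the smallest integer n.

Without fpc, n₀ = s²/D = 79890/71.3 = 1120.4769.
With fpc, (1 − n/N)·s²/n ≤ D requires n ≥ n₀/(1 + n₀/N) = 1120.4769/(1 + 1120.4769/57733) = 1099.1448.
Rounding up, n = 1100.

1100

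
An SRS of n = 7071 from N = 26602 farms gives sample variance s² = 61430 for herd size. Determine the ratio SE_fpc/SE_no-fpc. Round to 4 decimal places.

f = n/N = 7071/26602 = 0.26580708.
SE_no-fpc = √(s²/n) = 2.947473; SE_fpc = √((1−f)s²/n) = 2.525544.
Ratio = √(1−f) = 0.85685058.

0.8569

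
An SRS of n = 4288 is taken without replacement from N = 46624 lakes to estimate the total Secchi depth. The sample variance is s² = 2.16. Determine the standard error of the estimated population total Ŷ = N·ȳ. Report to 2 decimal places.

997.15

Var(Ŷ) = N²·Var(ȳ) = N²·(1 − n/N)·s²/n.
f = 4288/46624 = 0.09196980; Var(ȳ) = 0.90803020·2.16/4288 = 4.5740327 × 10^-4.
Var(Ŷ) = 46624² · (4.5740327 × 10^-4) = 994302.03.
SE(Ŷ) = √(994302.03) = 997.15.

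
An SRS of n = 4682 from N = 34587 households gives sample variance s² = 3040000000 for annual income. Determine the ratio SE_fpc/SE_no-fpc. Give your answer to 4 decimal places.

0.9299

f = n/N = 4682/34587 = 0.13536878.
SE_no-fpc = √(s²/n) = 805.78854; SE_fpc = √((1−f)s²/n) = 749.26689.
Ratio = √(1−f) = 0.92985548.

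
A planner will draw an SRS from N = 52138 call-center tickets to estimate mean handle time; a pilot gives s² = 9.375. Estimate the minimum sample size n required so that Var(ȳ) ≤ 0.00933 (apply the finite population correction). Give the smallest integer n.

Without fpc, n₀ = s²/D = 9.375/0.00933 = 1004.8232.
With fpc, (1 − n/N)·s²/n ≤ D requires n ≥ n₀/(1 + n₀/N) = 1004.8232/(1 + 1004.8232/52138) = 985.8240.
Rounding up, n = 986.

986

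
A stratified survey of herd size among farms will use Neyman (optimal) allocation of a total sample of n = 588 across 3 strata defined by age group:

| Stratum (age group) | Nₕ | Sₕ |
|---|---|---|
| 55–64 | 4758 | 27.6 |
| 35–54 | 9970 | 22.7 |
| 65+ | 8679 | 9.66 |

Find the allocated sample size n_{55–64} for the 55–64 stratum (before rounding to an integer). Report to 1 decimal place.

174.9

Neyman allocation: nₕ = n·NₕSₕ / Σⱼ NⱼSⱼ.
Σ NⱼSⱼ = 4758·27.6 + 9970·22.7 + 8679·9.66 = 441478.94.
n_{55–64} = 588·4758·27.6 / 441478.94 = 174.9.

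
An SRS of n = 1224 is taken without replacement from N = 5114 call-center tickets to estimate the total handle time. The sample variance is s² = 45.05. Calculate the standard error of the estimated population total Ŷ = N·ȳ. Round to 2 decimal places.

855.68

Var(Ŷ) = N²·Var(ȳ) = N²·(1 − n/N)·s²/n.
f = 1224/5114 = 0.23934298; Var(ȳ) = 0.76065702·45.05/1224 = 0.027996404.
Var(Ŷ) = 5114² · 0.027996404 = 732189.84.
SE(Ŷ) = √(732189.84) = 855.68.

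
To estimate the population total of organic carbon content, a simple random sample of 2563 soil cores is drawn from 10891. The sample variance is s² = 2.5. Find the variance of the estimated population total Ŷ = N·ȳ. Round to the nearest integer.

88471

Var(Ŷ) = N²·Var(ȳ) = N²·(1 − n/N)·s²/n.
f = 2563/10891 = 0.23533193; Var(ȳ) = 0.76466807·2.5/2563 = 7.458721 × 10^-4.
Var(Ŷ) = 10891² · (7.458721 × 10^-4) = 88470.785.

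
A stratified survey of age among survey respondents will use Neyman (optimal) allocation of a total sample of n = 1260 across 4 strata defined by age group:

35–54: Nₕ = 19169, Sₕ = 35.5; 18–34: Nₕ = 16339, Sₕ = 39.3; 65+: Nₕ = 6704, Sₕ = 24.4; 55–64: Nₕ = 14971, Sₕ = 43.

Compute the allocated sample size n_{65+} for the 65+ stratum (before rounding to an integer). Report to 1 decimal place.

Neyman allocation: nₕ = n·NₕSₕ / Σⱼ NⱼSⱼ.
Σ NⱼSⱼ = 19169·35.5 + 16339·39.3 + 6704·24.4 + 14971·43 = 2.1299528 × 10^6.
n_{65+} = 1260·6704·24.4 / (2.1299528 × 10^6) = 96.8.

96.8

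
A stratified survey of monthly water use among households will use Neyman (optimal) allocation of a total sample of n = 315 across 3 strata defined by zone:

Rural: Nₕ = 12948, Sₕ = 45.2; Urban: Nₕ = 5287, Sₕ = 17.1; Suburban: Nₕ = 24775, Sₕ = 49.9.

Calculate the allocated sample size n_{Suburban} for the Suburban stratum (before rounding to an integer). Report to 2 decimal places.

203.68

Neyman allocation: nₕ = n·NₕSₕ / Σⱼ NⱼSⱼ.
Σ NⱼSⱼ = 12948·45.2 + 5287·17.1 + 24775·49.9 = 1.9119298 × 10^6.
n_{Suburban} = 315·24775·49.9 / (1.9119298 × 10^6) = 203.68.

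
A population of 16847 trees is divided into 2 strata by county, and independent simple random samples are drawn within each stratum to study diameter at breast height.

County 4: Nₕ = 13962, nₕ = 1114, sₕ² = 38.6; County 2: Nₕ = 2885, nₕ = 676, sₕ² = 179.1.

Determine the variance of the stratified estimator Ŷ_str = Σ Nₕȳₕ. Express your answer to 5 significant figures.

7.9041 × 10^6

Var(Ŷ_str) = Σₕ Nₕ²(1 − fₕ)sₕ²/nₕ.
County 4: 13962²·(1 − 1114/13962)·38.6/1114 = 6.2156317 × 10^6.
County 2: 2885²·(1 − 676/2885)·179.1/676 = 1.6884586 × 10^6.
Sum = 7.9040903 × 10^6.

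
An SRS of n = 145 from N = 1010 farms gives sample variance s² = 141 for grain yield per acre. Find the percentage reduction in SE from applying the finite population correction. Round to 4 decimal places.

7.4562

f = n/N = 145/1010 = 0.14356436.
SE_no-fpc = √(s²/n) = 0.98611044; SE_fpc = √((1−f)s²/n) = 0.91258415.
Ratio = √(1−f) = 0.92543808. Reduction = 100·(1 − 0.92543808) = 7.4562%.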